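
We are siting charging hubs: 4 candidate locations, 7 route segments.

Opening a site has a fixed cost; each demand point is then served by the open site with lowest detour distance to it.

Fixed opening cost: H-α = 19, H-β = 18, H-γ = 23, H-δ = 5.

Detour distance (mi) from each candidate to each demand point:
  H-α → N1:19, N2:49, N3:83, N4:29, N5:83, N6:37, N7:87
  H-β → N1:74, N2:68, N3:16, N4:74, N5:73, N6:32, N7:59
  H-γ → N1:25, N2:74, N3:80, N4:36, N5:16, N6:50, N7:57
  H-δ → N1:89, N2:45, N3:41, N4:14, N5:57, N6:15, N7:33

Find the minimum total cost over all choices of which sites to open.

Open {H-β, H-γ, H-δ}: assign each demand point to its cheapest open site.
  N1→H-γ 25, N2→H-δ 45, N3→H-β 16, N4→H-δ 14, N5→H-γ 16, N6→H-δ 15, N7→H-δ 33
  detour distance 164, fixed 46 → total 210.
Compare {H-γ, H-δ}: detour distance 189 + fixed 28 = 217.
Compare {H-α, H-β, H-γ, H-δ}: detour distance 158 + fixed 65 = 223.
Compare {H-α, H-γ, H-δ}: detour distance 183 + fixed 47 = 230.
All other subsets cost ≥ 217. Minimum total cost: 210.

210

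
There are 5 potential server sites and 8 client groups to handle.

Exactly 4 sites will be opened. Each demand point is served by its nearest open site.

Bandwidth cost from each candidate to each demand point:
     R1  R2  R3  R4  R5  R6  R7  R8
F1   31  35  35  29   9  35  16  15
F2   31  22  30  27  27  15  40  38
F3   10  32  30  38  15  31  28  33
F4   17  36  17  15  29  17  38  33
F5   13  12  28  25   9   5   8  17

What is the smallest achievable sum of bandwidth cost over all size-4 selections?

91

Open {F1, F3, F4, F5}.
  R1→F3 10, R2→F5 12, R3→F4 17, R4→F4 15, R5→F1 9, R6→F5 5, R7→F5 8, R8→F1 15  ⇒ total 91.
Compare {F2, F3, F4, F5}: total 93.
Compare {F1, F2, F4, F5}: total 94.
No size-4 selection does better; minimum is 91.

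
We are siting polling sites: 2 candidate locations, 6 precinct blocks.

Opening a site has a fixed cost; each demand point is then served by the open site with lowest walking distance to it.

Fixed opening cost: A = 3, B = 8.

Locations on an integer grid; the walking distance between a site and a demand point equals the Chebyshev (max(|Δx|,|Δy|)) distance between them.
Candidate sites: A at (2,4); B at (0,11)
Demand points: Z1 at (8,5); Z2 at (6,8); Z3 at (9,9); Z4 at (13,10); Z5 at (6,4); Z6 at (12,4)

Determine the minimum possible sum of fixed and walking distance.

45

Open {A}: assign each demand point to its cheapest open site.
  Z1→A 6, Z2→A 4, Z3→A 7, Z4→A 11, Z5→A 4, Z6→A 10
  walking distance 42, fixed 3 → total 45.
Compare {A, B}: walking distance 42 + fixed 11 = 53.
Compare {B}: walking distance 55 + fixed 8 = 63.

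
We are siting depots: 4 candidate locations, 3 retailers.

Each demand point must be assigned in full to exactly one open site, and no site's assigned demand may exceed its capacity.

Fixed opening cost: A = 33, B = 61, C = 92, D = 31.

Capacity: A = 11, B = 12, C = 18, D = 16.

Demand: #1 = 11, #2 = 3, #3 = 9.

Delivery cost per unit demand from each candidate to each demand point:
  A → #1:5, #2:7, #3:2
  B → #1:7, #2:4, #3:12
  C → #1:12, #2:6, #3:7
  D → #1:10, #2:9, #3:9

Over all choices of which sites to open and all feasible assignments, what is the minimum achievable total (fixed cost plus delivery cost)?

219

Open {A, D}; cheapest assignment that respects the capacities:
  A (cap 11, load 9): #3 — cost 9×2 = 18
  D (cap 16, load 14): #1, #2 — cost 11×10 + 3×9 = 137
  Shipping 155, fixed 64 → total 219.
  Any other capacity-feasible assignment to {A, D} ships for at least 155.
Compare {A, B, D}: its best feasible assignment gives total 247.
Compare {A, C}: its best feasible assignment gives total 261.
Every other set of open sites that can feasibly serve all demand totals ≥ 247 even under its best assignment. Minimum: 219.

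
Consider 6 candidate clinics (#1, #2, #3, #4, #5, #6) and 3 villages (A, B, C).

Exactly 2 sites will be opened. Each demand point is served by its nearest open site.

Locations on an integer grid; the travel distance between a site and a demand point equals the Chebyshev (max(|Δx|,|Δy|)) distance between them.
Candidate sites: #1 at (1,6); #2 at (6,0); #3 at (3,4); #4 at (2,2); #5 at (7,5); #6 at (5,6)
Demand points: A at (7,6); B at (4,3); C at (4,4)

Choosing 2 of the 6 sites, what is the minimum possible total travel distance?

3

Open {#3, #5}.
  A→#5 1, B→#3 1, C→#3 1  ⇒ total 3.
Compare {#3, #6}: total 4.
Compare {#4, #5}: total 5.
No size-2 selection does better; minimum is 3.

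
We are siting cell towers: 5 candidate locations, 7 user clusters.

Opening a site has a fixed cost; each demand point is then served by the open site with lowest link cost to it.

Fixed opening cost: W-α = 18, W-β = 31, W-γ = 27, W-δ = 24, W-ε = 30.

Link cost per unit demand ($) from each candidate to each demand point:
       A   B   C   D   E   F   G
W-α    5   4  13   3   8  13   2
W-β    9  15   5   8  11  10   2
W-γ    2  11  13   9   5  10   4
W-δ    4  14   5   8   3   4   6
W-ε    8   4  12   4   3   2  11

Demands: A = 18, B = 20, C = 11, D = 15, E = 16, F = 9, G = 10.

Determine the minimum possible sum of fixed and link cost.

389

Open {W-α, W-γ, W-δ}: assign each demand point to its cheapest open site.
  A→W-γ 18×2=36, B→W-α 20×4=80, C→W-δ 11×5=55, D→W-α 15×3=45, E→W-δ 16×3=48, F→W-δ 9×4=36, G→W-α 10×2=20
  link cost 320, fixed 69 → total 389.
Compare {W-α, W-δ}: link cost 356 + fixed 42 = 398.
Compare {W-α, W-γ, W-δ, W-ε}: link cost 302 + fixed 99 = 401.
Compare {W-β, W-γ, W-ε}: link cost 317 + fixed 88 = 405.
All other subsets cost ≥ 398. Minimum total cost: 389.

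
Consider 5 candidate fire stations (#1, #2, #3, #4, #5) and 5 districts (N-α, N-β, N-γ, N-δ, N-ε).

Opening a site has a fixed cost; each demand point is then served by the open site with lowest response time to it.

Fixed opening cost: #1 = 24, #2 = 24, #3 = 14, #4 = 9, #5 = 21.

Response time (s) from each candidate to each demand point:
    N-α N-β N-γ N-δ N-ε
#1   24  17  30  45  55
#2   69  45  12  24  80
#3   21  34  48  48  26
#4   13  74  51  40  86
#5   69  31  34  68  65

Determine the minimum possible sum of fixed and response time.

Open {#2, #3}: assign each demand point to its cheapest open site.
  N-α→#3 21, N-β→#3 34, N-γ→#2 12, N-δ→#2 24, N-ε→#3 26
  response time 117, fixed 38 → total 155.
Compare {#2, #3, #4}: response time 109 + fixed 47 = 156.
Compare {#1, #2, #3}: response time 100 + fixed 62 = 162.
Compare {#1, #2, #3, #4}: response time 92 + fixed 71 = 163.
All other subsets cost ≥ 156. Minimum total cost: 155.

155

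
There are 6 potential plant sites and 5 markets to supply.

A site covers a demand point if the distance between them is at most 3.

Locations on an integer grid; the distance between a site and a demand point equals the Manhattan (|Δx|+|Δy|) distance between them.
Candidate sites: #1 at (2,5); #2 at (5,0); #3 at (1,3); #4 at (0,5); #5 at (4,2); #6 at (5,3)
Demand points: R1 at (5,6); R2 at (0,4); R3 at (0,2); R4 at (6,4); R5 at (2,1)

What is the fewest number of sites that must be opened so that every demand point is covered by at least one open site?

Coverage sets (demand points within 3 of each site):
  #1: {R2}
  #2: {}
  #3: {R2, R3, R5}
  #4: {R2, R3}
  #5: {R5}
  #6: {R1, R4}
No single site covers all 5 demand points.
But {#3, #6} covers everything, so the minimum is 2.

2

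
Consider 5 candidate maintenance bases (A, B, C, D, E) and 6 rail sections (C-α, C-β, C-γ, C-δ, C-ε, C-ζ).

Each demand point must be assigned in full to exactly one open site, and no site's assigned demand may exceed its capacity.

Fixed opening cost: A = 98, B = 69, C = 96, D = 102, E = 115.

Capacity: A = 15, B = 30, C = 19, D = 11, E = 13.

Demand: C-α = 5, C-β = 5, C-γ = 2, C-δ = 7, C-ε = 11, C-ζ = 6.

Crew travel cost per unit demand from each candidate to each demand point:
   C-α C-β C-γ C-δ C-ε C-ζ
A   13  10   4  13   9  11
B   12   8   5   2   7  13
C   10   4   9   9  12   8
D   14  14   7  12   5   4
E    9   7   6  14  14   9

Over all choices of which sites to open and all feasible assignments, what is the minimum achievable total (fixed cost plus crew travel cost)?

Open {B, C}; cheapest assignment that respects the capacities:
  B (cap 30, load 20): C-γ, C-δ, C-ε — cost 2×5 + 7×2 + 11×7 = 101
  C (cap 19, load 16): C-α, C-β, C-ζ — cost 5×10 + 5×4 + 6×8 = 118
  Shipping 219, fixed 165 → total 384.
  Any other capacity-feasible assignment to {B, C} ships for at least 219.
Compare {B, D}: its best feasible assignment gives total 396.
Compare {B, E}: its best feasible assignment gives total 424.
Every other set of open sites that can feasibly serve all demand totals ≥ 396 even under its best assignment. Minimum: 384.

384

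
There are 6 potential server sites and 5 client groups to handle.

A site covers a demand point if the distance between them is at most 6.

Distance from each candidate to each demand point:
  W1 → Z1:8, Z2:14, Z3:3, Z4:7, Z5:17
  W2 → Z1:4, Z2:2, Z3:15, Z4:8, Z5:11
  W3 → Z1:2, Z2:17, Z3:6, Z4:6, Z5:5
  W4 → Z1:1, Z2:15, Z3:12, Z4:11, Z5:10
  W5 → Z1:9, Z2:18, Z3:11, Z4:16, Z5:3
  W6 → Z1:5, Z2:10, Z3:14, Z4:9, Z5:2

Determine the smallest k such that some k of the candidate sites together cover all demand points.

2

Coverage sets (demand points within 6 of each site):
  W1: {Z3}
  W2: {Z1, Z2}
  W3: {Z1, Z3, Z4, Z5}
  W4: {Z1}
  W5: {Z5}
  W6: {Z1, Z5}
No single site covers all 5 demand points.
But {W2, W3} covers everything, so the minimum is 2.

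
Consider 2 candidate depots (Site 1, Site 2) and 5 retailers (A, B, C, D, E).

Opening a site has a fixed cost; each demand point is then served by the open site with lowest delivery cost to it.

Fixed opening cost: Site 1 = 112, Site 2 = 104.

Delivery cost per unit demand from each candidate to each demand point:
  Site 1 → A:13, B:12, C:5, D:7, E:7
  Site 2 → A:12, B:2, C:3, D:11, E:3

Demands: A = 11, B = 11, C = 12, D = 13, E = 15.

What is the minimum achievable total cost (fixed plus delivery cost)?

482

Open {Site 2}: assign each demand point to its cheapest open site.
  A→Site 2 11×12=132, B→Site 2 11×2=22, C→Site 2 12×3=36, D→Site 2 13×11=143, E→Site 2 15×3=45
  delivery cost 378, fixed 104 → total 482.
Compare {Site 1, Site 2}: delivery cost 326 + fixed 216 = 542.
Compare {Site 1}: delivery cost 531 + fixed 112 = 643.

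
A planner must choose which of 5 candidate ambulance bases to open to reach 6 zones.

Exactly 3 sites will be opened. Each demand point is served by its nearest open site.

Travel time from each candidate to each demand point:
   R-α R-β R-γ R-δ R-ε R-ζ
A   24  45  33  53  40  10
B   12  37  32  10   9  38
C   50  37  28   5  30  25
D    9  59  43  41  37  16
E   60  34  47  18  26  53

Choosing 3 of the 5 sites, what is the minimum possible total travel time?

Open {A, B, C}.
  R-α→B 12, R-β→B 37, R-γ→C 28, R-δ→C 5, R-ε→B 9, R-ζ→A 10  ⇒ total 101.
Compare {B, C, D}: total 104.
Compare {A, B, D}: total 107.
No size-3 selection does better; minimum is 101.

101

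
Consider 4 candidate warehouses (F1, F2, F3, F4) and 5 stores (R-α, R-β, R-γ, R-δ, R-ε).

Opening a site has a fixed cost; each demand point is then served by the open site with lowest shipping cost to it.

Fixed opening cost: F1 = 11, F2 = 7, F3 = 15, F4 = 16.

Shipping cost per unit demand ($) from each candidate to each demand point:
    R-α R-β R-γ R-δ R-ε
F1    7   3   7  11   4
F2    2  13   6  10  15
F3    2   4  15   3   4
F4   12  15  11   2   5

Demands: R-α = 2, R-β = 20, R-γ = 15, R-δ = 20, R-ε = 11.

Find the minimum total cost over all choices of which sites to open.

Open {F1, F2, F4}: assign each demand point to its cheapest open site.
  R-α→F2 2×2=4, R-β→F1 20×3=60, R-γ→F2 15×6=90, R-δ→F4 20×2=40, R-ε→F1 11×4=44
  shipping cost 238, fixed 34 → total 272.
Compare {F1, F2, F3, F4}: shipping cost 238 + fixed 49 = 287.
Compare {F1, F4}: shipping cost 263 + fixed 27 = 290.
Compare {F1, F2, F3}: shipping cost 258 + fixed 33 = 291.
All other subsets cost ≥ 287. Minimum total cost: 272.

272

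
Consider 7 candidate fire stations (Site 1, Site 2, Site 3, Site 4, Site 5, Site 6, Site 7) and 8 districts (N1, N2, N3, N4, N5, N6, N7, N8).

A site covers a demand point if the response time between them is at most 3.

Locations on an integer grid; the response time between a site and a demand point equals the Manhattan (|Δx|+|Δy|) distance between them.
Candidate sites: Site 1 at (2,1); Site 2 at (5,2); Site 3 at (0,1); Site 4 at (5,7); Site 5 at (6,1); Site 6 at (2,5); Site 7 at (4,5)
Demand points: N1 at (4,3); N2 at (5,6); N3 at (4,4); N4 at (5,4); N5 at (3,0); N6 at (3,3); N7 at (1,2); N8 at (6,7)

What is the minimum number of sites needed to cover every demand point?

3

Coverage sets (demand points within 3 of each site):
  Site 1: {N5, N6, N7}
  Site 2: {N1, N3, N4, N6}
  Site 3: {N7}
  Site 4: {N2, N4, N8}
  Site 5: {}
  Site 6: {N3, N6}
  Site 7: {N1, N2, N3, N4, N6}
No 2 sites suffice: every size-2 union leaves at least one demand point uncovered.
But {Site 1, Site 2, Site 4} covers everything, so the minimum is 3.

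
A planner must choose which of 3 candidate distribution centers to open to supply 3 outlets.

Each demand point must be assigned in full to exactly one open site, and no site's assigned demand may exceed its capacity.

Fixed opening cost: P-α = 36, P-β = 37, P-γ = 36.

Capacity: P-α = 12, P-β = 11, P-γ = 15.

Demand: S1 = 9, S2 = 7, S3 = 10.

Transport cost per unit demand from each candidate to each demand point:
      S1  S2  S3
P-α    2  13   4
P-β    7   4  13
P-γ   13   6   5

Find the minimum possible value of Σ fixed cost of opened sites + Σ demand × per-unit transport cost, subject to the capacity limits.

Open {P-α, P-β, P-γ}; cheapest assignment that respects the capacities:
  P-α (cap 12, load 9): S1 — cost 9×2 = 18
  P-β (cap 11, load 7): S2 — cost 7×4 = 28
  P-γ (cap 15, load 10): S3 — cost 10×5 = 50
  Shipping 96, fixed 109 → total 205.
  Any other capacity-feasible assignment to {P-α, P-β, P-γ} ships for at least 96.
Total demand is 26; every other set of sites either has combined capacity below 26 or cannot fit the demands without splitting one across sites, so {P-α, P-β, P-γ} is the only feasible choice of open sites. Minimum: 205.

205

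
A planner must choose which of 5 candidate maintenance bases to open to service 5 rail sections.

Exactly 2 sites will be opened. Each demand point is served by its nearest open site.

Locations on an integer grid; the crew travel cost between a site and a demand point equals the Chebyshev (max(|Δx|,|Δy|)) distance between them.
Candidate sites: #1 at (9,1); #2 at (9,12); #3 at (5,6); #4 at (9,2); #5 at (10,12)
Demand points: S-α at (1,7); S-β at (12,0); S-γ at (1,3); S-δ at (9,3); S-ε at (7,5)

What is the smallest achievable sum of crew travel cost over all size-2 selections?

14

Open {#3, #4}.
  S-α→#3 4, S-β→#4 3, S-γ→#3 4, S-δ→#4 1, S-ε→#3 2  ⇒ total 14.
Compare {#1, #3}: total 15.
Compare {#2, #3}: total 21.
No size-2 selection does better; minimum is 14.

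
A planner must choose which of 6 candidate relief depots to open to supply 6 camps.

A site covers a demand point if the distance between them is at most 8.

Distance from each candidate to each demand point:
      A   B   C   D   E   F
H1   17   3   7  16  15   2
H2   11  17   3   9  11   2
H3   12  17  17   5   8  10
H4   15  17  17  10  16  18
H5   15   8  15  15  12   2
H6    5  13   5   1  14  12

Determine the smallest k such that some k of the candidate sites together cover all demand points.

3

Coverage sets (demand points within 8 of each site):
  H1: {B, C, F}
  H2: {C, F}
  H3: {D, E}
  H4: {}
  H5: {B, F}
  H6: {A, C, D}
No 2 sites suffice: every size-2 union leaves at least one demand point uncovered.
But {H1, H3, H6} covers everything, so the minimum is 3.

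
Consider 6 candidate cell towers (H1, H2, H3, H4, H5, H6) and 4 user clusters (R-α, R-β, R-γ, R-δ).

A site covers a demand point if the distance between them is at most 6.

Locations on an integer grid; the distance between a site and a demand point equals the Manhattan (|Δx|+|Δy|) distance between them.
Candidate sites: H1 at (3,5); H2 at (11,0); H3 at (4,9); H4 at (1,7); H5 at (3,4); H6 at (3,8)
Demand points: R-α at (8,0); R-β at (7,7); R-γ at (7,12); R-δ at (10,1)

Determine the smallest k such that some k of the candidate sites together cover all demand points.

2

Coverage sets (demand points within 6 of each site):
  H1: {R-β}
  H2: {R-α, R-δ}
  H3: {R-β, R-γ}
  H4: {R-β}
  H5: {}
  H6: {R-β}
No single site covers all 4 demand points.
But {H2, H3} covers everything, so the minimum is 2.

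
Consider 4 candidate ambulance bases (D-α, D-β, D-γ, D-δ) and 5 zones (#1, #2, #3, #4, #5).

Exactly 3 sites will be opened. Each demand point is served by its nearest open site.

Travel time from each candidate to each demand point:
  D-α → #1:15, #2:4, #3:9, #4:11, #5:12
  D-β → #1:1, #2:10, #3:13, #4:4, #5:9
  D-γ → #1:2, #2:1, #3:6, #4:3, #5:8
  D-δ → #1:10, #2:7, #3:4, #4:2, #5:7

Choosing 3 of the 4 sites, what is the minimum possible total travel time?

15

Open {D-β, D-γ, D-δ}.
  #1→D-β 1, #2→D-γ 1, #3→D-δ 4, #4→D-δ 2, #5→D-δ 7  ⇒ total 15.
Compare {D-α, D-γ, D-δ}: total 16.
Compare {D-α, D-β, D-δ}: total 18.
No size-3 selection does better; minimum is 15.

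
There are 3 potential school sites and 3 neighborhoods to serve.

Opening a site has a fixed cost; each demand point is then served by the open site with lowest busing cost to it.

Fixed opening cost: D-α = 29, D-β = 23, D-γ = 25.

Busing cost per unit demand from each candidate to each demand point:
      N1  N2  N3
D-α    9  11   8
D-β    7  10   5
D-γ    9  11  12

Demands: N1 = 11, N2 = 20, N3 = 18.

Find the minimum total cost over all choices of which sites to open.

390

Open {D-β}: assign each demand point to its cheapest open site.
  N1→D-β 11×7=77, N2→D-β 20×10=200, N3→D-β 18×5=90
  busing cost 367, fixed 23 → total 390.
Compare {D-β, D-γ}: busing cost 367 + fixed 48 = 415.
Compare {D-α, D-β}: busing cost 367 + fixed 52 = 419.
Compare {D-α, D-β, D-γ}: busing cost 367 + fixed 77 = 444.
All other subsets cost ≥ 415. Minimum total cost: 390.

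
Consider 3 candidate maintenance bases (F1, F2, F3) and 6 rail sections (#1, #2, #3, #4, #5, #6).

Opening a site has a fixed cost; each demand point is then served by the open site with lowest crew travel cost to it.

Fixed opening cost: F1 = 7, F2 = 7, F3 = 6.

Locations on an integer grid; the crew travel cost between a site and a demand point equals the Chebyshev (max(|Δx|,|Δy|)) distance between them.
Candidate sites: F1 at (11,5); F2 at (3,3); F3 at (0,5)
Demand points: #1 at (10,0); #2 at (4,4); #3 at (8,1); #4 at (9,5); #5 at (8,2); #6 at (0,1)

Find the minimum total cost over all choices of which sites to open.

32

Open {F1, F2}: assign each demand point to its cheapest open site.
  #1→F1 5, #2→F2 1, #3→F1 4, #4→F1 2, #5→F1 3, #6→F2 3
  crew travel cost 18, fixed 14 → total 32.
Compare {F2}: crew travel cost 27 + fixed 7 = 34.
Compare {F1, F3}: crew travel cost 22 + fixed 13 = 35.
Compare {F1, F2, F3}: crew travel cost 18 + fixed 20 = 38.
All other subsets cost ≥ 34. Minimum total cost: 32.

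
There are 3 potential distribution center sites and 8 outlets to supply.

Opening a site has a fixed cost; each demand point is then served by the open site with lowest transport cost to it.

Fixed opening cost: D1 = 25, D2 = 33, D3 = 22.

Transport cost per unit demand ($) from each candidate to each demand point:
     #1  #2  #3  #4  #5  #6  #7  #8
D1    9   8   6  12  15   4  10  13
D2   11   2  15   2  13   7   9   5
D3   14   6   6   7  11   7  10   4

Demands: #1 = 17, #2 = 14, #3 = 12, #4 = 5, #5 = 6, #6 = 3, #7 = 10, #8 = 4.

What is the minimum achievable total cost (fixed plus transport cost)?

Open {D1, D2}: assign each demand point to its cheapest open site.
  #1→D1 17×9=153, #2→D2 14×2=28, #3→D1 12×6=72, #4→D2 5×2=10, #5→D2 6×13=78, #6→D1 3×4=12, #7→D2 10×9=90, #8→D2 4×5=20
  transport cost 463, fixed 58 → total 521.
Compare {D1, D2, D3}: transport cost 447 + fixed 80 = 527.
Compare {D2, D3}: transport cost 490 + fixed 55 = 545.
Compare {D1, D3}: transport cost 538 + fixed 47 = 585.
All other subsets cost ≥ 527. Minimum total cost: 521.

521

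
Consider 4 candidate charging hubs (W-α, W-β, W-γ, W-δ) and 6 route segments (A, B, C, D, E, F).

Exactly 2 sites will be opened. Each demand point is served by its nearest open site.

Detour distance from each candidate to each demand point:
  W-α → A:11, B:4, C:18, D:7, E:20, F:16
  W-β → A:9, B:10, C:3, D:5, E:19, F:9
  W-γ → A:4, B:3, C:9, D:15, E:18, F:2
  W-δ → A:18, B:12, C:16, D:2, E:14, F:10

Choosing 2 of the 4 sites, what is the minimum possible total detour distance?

34

Open {W-γ, W-δ}.
  A→W-γ 4, B→W-γ 3, C→W-γ 9, D→W-δ 2, E→W-δ 14, F→W-γ 2  ⇒ total 34.
Compare {W-β, W-γ}: total 35.
Compare {W-α, W-γ}: total 43.
No size-2 selection does better; minimum is 34.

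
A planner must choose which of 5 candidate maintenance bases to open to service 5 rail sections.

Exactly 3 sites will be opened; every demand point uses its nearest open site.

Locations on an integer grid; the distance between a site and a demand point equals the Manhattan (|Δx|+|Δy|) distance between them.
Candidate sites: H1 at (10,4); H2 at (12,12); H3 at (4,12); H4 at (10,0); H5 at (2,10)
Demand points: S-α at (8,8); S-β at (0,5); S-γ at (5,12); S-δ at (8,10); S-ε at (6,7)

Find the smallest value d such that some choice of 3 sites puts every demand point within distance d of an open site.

7

Open {H1, H2, H5}.
  Farthest demand point is S-β at distance 7 (to H5); all others are ≤ 7.
With {H1, H3, H5} the worst case is 7.
With {H1, H4, H5} the worst case is 7.
No size-3 selection achieves below 7.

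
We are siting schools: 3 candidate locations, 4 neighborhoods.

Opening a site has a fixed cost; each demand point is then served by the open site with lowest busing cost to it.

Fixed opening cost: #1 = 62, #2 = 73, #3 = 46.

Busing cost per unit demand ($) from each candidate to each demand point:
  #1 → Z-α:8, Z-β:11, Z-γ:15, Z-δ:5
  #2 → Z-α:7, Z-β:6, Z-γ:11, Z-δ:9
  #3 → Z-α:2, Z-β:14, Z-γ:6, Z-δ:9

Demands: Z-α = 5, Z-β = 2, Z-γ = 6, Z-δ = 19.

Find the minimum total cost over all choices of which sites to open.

Open {#1, #3}: assign each demand point to its cheapest open site.
  Z-α→#3 5×2=10, Z-β→#1 2×11=22, Z-γ→#3 6×6=36, Z-δ→#1 19×5=95
  busing cost 163, fixed 108 → total 271.
Compare {#3}: busing cost 245 + fixed 46 = 291.
Compare {#1}: busing cost 247 + fixed 62 = 309.
Compare {#1, #2, #3}: busing cost 153 + fixed 181 = 334.
All other subsets cost ≥ 291. Minimum total cost: 271.

271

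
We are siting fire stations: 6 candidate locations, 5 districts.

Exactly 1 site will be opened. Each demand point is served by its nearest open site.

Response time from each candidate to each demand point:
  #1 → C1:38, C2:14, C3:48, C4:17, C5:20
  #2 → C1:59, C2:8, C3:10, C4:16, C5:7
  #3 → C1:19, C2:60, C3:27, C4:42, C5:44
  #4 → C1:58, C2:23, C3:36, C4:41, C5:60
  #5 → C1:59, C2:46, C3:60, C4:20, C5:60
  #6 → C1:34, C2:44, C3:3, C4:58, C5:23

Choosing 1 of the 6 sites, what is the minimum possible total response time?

100

Open {#2}.
  C1→#2 59, C2→#2 8, C3→#2 10, C4→#2 16, C5→#2 7  ⇒ total 100.
Compare {#1}: total 137.
Compare {#6}: total 162.
No size-1 selection does better; minimum is 100.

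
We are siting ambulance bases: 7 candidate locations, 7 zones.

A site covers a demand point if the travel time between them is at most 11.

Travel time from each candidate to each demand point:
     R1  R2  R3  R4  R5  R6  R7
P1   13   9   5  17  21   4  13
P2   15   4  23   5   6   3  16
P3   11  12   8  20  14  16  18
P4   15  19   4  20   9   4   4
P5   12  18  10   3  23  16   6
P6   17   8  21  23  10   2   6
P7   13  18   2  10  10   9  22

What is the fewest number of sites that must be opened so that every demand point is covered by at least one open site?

3

Coverage sets (demand points within 11 of each site):
  P1: {R2, R3, R6}
  P2: {R2, R4, R5, R6}
  P3: {R1, R3}
  P4: {R3, R5, R6, R7}
  P5: {R3, R4, R7}
  P6: {R2, R5, R6, R7}
  P7: {R3, R4, R5, R6}
No 2 sites suffice: every size-2 union leaves at least one demand point uncovered.
But {P2, P3, P4} covers everything, so the minimum is 3.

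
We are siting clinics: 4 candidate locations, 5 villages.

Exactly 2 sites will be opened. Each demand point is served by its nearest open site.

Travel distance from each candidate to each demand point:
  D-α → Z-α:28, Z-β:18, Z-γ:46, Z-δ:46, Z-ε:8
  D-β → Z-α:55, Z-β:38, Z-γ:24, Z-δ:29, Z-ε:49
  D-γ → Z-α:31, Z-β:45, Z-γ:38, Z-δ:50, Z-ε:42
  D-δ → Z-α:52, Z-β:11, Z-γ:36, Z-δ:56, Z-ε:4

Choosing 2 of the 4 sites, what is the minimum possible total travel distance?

Open {D-α, D-β}.
  Z-α→D-α 28, Z-β→D-α 18, Z-γ→D-β 24, Z-δ→D-β 29, Z-ε→D-α 8  ⇒ total 107.
Compare {D-β, D-δ}: total 120.
Compare {D-α, D-δ}: total 125.
No size-2 selection does better; minimum is 107.

107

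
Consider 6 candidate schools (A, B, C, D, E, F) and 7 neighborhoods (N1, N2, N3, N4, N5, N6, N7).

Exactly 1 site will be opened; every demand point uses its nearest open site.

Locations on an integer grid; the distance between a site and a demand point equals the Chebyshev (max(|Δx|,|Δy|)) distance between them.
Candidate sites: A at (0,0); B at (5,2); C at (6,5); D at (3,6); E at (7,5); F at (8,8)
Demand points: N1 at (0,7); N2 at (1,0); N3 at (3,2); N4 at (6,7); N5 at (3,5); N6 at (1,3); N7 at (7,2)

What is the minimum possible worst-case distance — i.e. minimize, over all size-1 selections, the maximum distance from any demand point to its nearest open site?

5

Open {B}.
  Farthest demand point is N1 at distance 5 (to B); all others are ≤ 5.
With {C} the worst case is 6.
With {D} the worst case is 6.
No size-1 selection achieves below 5.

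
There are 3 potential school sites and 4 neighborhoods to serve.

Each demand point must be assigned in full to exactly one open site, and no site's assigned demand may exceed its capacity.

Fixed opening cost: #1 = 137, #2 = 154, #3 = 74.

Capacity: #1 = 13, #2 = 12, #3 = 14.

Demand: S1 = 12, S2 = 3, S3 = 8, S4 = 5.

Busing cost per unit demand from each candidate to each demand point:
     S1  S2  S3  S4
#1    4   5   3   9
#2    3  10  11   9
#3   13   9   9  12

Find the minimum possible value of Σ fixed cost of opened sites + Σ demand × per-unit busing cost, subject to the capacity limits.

497

Open {#1, #2, #3}; cheapest assignment that respects the capacities:
  #1 (cap 13, load 13): S3, S4 — cost 8×3 + 5×9 = 69
  #2 (cap 12, load 12): S1 — cost 12×3 = 36
  #3 (cap 14, load 3): S2 — cost 3×9 = 27
  Shipping 132, fixed 365 → total 497.
  Any other capacity-feasible assignment to {#1, #2, #3} ships for at least 132.
Total demand is 28 and no other set of sites has combined capacity ≥ 28, so {#1, #2, #3} is the only feasible choice of open sites. Minimum: 497.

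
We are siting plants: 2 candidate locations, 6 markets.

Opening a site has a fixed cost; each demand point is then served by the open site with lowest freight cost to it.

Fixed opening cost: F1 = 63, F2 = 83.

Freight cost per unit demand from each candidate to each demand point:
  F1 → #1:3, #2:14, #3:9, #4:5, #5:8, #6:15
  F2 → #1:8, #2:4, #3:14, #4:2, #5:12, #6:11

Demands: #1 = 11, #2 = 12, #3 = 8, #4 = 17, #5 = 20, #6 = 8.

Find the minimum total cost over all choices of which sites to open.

581

Open {F1, F2}: assign each demand point to its cheapest open site.
  #1→F1 11×3=33, #2→F2 12×4=48, #3→F1 8×9=72, #4→F2 17×2=34, #5→F1 20×8=160, #6→F2 8×11=88
  freight cost 435, fixed 146 → total 581.
Compare {F2}: freight cost 610 + fixed 83 = 693.
Compare {F1}: freight cost 638 + fixed 63 = 701.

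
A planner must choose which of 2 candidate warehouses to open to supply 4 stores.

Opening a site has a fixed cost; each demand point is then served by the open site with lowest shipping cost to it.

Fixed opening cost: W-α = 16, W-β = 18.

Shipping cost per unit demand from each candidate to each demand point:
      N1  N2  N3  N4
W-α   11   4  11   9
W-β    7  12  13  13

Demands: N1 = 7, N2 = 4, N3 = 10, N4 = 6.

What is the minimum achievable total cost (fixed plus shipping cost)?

263

Open {W-α, W-β}: assign each demand point to its cheapest open site.
  N1→W-β 7×7=49, N2→W-α 4×4=16, N3→W-α 10×11=110, N4→W-α 6×9=54
  shipping cost 229, fixed 34 → total 263.
Compare {W-α}: shipping cost 257 + fixed 16 = 273.
Compare {W-β}: shipping cost 305 + fixed 18 = 323.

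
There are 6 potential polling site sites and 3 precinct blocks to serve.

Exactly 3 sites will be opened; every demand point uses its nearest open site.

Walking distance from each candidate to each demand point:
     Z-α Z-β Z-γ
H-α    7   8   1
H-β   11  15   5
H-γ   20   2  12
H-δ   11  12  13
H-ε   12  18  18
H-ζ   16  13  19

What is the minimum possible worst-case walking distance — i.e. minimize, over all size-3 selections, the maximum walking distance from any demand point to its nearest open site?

7

Open {H-α, H-β, H-γ}.
  Farthest demand point is Z-α at walking distance 7 (to H-α); all others are ≤ 7.
With {H-α, H-γ, H-δ} the worst case is 7.
With {H-α, H-γ, H-ε} the worst case is 7.
No size-3 selection achieves below 7.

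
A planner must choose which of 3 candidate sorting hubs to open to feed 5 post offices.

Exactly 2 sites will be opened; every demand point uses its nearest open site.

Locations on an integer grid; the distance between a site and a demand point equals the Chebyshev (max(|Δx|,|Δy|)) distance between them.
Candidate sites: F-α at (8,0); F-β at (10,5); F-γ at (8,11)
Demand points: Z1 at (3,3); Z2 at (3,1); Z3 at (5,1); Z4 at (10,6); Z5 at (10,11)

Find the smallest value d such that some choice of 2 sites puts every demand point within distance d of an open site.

Open {F-α, F-γ}.
  Farthest demand point is Z1 at distance 5 (to F-α); all others are ≤ 5.
With {F-α, F-β} the worst case is 6.
With {F-β, F-γ} the worst case is 7.
No size-2 selection achieves below 5.

5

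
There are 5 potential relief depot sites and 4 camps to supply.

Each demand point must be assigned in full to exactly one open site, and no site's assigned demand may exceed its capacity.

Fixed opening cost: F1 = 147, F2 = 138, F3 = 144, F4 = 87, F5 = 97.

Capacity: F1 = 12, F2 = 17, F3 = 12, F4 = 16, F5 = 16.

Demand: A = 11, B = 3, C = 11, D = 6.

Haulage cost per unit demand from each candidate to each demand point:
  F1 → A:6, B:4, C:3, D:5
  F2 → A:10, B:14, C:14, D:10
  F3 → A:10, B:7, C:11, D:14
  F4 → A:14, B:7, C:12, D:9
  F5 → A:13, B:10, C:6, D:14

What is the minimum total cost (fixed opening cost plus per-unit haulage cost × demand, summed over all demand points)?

501

Open {F2, F5}; cheapest assignment that respects the capacities:
  F2 (cap 17, load 17): A, D — cost 11×10 + 6×10 = 170
  F5 (cap 16, load 14): B, C — cost 3×10 + 11×6 = 96
  Shipping 266, fixed 235 → total 501.
  Any other capacity-feasible assignment to {F2, F5} ships for at least 266.
Compare {F1, F4, F5}: its best feasible assignment gives total 538.
Compare {F2, F4}: its best feasible assignment gives total 548.
Every other set of open sites that can feasibly serve all demand totals ≥ 538 even under its best assignment. Minimum: 501.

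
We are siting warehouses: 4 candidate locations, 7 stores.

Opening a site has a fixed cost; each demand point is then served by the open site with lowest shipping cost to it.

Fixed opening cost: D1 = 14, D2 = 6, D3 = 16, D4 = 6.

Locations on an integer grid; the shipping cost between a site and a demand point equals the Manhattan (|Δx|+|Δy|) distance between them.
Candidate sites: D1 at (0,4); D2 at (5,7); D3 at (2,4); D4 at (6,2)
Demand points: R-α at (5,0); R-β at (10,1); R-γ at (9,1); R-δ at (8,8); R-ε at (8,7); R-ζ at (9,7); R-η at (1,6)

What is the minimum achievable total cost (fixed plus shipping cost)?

40

Open {D2, D4}: assign each demand point to its cheapest open site.
  R-α→D4 3, R-β→D4 5, R-γ→D4 4, R-δ→D2 4, R-ε→D2 3, R-ζ→D2 4, R-η→D2 5
  shipping cost 28, fixed 12 → total 40.
Compare {D2}: shipping cost 44 + fixed 6 = 50.
Compare {D4}: shipping cost 44 + fixed 6 = 50.
Compare {D1, D2, D4}: shipping cost 26 + fixed 26 = 52.
All other subsets cost ≥ 50. Minimum total cost: 40.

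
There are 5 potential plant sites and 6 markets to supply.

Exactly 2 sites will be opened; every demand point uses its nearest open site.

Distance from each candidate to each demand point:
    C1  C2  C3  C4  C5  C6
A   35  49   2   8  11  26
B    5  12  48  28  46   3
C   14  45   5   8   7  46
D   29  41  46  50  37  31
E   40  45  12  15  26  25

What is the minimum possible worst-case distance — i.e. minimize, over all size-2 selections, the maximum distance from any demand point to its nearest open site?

Open {A, B}.
  Farthest demand point is C2 at distance 12 (to B); all others are ≤ 12.
With {B, C} the worst case is 12.
With {B, E} the worst case is 26.
No size-2 selection achieves below 12.

12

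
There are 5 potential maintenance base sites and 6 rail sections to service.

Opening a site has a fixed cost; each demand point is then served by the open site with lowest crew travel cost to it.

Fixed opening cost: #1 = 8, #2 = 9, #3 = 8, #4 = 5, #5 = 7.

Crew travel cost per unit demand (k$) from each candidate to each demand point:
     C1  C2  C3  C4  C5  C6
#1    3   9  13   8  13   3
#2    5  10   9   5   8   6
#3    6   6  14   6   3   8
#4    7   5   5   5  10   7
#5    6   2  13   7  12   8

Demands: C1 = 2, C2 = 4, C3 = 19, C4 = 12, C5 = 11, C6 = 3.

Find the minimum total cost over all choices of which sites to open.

Open {#1, #3, #4, #5}: assign each demand point to its cheapest open site.
  C1→#1 2×3=6, C2→#5 4×2=8, C3→#4 19×5=95, C4→#4 12×5=60, C5→#3 11×3=33, C6→#1 3×3=9
  crew travel cost 211, fixed 28 → total 239.
Compare {#1, #3, #4}: crew travel cost 223 + fixed 21 = 244.
Compare {#1, #2, #3, #4, #5}: crew travel cost 211 + fixed 37 = 248.
Compare {#3, #4, #5}: crew travel cost 229 + fixed 20 = 249.
All other subsets cost ≥ 244. Minimum total cost: 239.

239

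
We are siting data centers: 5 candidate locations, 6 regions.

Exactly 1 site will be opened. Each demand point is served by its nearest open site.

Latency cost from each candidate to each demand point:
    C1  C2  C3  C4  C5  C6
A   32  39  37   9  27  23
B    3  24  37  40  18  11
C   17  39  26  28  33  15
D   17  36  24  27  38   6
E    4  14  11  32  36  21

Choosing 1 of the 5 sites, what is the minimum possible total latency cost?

118

Open {E}.
  C1→E 4, C2→E 14, C3→E 11, C4→E 32, C5→E 36, C6→E 21  ⇒ total 118.
Compare {B}: total 133.
Compare {D}: total 148.
No size-1 selection does better; minimum is 118.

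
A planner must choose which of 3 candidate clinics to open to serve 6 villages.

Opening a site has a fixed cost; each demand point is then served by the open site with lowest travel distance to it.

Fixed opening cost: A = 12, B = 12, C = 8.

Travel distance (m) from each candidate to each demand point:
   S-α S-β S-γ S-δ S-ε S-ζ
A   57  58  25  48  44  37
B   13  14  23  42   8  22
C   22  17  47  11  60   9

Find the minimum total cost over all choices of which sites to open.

98

Open {B, C}: assign each demand point to its cheapest open site.
  S-α→B 13, S-β→B 14, S-γ→B 23, S-δ→C 11, S-ε→B 8, S-ζ→C 9
  travel distance 78, fixed 20 → total 98.
Compare {A, B, C}: travel distance 78 + fixed 32 = 110.
Compare {B}: travel distance 122 + fixed 12 = 134.
Compare {A, B}: travel distance 122 + fixed 24 = 146.
All other subsets cost ≥ 110. Minimum total cost: 98.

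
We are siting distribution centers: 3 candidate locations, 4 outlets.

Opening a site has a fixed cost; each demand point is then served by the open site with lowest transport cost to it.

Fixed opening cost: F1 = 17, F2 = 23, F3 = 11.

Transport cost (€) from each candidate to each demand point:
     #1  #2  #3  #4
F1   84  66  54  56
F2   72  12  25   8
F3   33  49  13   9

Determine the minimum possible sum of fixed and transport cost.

Open {F2, F3}: assign each demand point to its cheapest open site.
  #1→F3 33, #2→F2 12, #3→F3 13, #4→F2 8
  transport cost 66, fixed 34 → total 100.
Compare {F3}: transport cost 104 + fixed 11 = 115.
Compare {F1, F2, F3}: transport cost 66 + fixed 51 = 117.
Compare {F1, F3}: transport cost 104 + fixed 28 = 132.
All other subsets cost ≥ 115. Minimum total cost: 100.

100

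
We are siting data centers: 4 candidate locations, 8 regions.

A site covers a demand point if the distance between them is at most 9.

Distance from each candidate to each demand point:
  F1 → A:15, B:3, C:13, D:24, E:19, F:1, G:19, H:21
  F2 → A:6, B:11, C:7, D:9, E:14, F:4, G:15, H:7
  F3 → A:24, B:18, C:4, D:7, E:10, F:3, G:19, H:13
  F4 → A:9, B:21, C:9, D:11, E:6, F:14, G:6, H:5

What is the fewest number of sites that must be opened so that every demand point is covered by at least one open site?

3

Coverage sets (demand points within 9 of each site):
  F1: {B, F}
  F2: {A, C, D, F, H}
  F3: {C, D, F}
  F4: {A, C, E, G, H}
No 2 sites suffice: every size-2 union leaves at least one demand point uncovered.
But {F1, F2, F4} covers everything, so the minimum is 3.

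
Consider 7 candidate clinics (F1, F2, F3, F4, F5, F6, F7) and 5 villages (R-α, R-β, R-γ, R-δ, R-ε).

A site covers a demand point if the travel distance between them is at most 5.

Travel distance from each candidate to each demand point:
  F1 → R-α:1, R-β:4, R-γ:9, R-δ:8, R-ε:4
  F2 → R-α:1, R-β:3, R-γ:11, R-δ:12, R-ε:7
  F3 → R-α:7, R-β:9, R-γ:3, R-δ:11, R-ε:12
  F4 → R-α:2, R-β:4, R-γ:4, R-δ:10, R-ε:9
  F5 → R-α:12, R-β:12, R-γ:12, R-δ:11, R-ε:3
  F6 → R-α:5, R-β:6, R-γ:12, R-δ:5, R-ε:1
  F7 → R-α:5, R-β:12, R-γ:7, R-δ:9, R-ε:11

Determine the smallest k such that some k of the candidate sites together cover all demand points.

2

Coverage sets (demand points within 5 of each site):
  F1: {R-α, R-β, R-ε}
  F2: {R-α, R-β}
  F3: {R-γ}
  F4: {R-α, R-β, R-γ}
  F5: {R-ε}
  F6: {R-α, R-δ, R-ε}
  F7: {R-α}
No single site covers all 5 demand points.
But {F4, F6} covers everything, so the minimum is 2.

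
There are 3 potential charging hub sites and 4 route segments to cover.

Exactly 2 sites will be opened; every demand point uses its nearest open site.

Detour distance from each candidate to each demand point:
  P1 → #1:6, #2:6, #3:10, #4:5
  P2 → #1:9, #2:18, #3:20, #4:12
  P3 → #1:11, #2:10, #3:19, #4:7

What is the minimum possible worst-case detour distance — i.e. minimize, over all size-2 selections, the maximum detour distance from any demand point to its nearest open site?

Open {P1, P2}.
  Farthest demand point is #3 at detour distance 10 (to P1); all others are ≤ 10.
With {P1, P3} the worst case is 10.
With {P2, P3} the worst case is 19.
No size-2 selection achieves below 10.

10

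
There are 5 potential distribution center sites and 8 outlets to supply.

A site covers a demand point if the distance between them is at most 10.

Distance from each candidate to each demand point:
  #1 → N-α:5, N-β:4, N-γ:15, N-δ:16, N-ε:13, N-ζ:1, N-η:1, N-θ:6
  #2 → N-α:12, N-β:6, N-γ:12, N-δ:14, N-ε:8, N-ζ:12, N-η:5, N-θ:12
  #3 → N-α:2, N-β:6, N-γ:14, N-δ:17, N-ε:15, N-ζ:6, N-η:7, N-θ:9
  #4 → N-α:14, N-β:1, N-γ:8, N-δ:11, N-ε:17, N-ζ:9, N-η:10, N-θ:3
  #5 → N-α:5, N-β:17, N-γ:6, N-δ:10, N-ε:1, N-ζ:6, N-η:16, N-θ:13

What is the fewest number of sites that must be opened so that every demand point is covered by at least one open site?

2

Coverage sets (demand points within 10 of each site):
  #1: {N-α, N-β, N-ζ, N-η, N-θ}
  #2: {N-β, N-ε, N-η}
  #3: {N-α, N-β, N-ζ, N-η, N-θ}
  #4: {N-β, N-γ, N-ζ, N-η, N-θ}
  #5: {N-α, N-γ, N-δ, N-ε, N-ζ}
No single site covers all 8 demand points.
But {#1, #5} covers everything, so the minimum is 2.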